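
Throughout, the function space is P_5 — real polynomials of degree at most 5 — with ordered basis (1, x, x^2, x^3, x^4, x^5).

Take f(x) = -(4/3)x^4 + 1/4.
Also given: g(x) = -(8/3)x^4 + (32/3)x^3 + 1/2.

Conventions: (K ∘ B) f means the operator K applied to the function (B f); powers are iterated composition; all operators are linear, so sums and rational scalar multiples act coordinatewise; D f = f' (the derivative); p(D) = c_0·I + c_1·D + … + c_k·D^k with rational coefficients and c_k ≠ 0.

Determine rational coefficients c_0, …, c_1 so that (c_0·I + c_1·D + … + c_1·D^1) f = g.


D^0 f = -(4/3)x^4 + 1/4
D^1 f = -(16/3)x^3
matching coefficients of g against c_0 f + c_1 Df + … from the top degree down determines the c_i
solution: c_0 = 2, c_1 = -2

p(D) = 2·I − 2·D, i.e. c_0 = 2, c_1 = -2


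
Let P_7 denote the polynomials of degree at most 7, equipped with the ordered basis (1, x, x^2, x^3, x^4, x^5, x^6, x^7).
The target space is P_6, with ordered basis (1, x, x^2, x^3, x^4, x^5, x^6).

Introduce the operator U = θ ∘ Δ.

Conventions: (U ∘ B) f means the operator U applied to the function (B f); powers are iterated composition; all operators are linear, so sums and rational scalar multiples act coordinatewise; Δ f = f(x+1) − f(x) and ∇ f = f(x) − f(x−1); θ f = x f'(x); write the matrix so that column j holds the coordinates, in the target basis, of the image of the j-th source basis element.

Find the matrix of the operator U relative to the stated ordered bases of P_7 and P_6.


the matrix is [[0, 0, 0, 0, 0, 0, 0, 0]; [0, 0, 2, 3, 4, 5, 6, 7]; [0, 0, 0, 6, 12, 20, 30, 42]; [0, 0, 0, 0, 12, 30, 60, 105]; [0, 0, 0, 0, 0, 20, 60, 140]; [0, 0, 0, 0, 0, 0, 30, 105]; [0, 0, 0, 0, 0, 0, 0, 42]] (rows listed top to bottom)

image of 1: 0
image of x: 0
image of x^2: 2x
image of x^3: 6x^2 + 3x
image of x^4: 12x^3 + 12x^2 + 4x
image of x^5: 20x^4 + 30x^3 + 20x^2 + 5x
image of x^6: 30x^5 + 60x^4 + 60x^3 + 30x^2 + 6x
image of x^7: 42x^6 + 105x^5 + 140x^4 + 105x^3 + 42x^2 + 7x
each image's coordinates form column j of the matrix


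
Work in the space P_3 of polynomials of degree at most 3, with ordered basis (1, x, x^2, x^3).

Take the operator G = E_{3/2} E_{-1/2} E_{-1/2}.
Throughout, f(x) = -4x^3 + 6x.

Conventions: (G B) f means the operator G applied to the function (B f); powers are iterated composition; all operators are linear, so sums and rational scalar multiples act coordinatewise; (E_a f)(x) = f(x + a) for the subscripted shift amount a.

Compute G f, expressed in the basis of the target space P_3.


the image equals g(x) = -4x^3 - 6x^2 + 3x + 5/2

E_{-1/2} f = -4x^3 + 6x^2 + 3x - 5/2
E_{-1/2} E_{-1/2} f = -4x^3 + 12x^2 - 6x - 2
E_{3/2} E_{-1/2} E_{-1/2} f = -4x^3 - 6x^2 + 3x + 5/2


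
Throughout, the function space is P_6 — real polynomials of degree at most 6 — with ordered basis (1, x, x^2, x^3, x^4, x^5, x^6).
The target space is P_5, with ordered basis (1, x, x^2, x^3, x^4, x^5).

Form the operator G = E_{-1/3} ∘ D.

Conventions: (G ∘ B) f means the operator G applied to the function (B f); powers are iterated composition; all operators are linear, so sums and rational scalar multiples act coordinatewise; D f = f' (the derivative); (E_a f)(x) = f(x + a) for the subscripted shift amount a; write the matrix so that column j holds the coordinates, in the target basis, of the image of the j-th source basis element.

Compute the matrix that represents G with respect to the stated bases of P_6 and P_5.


the matrix is [[0, 1, -2/3, 1/3, -4/27, 5/81, -2/81]; [0, 0, 2, -2, 4/3, -20/27, 10/27]; [0, 0, 0, 3, -4, 10/3, -20/9]; [0, 0, 0, 0, 4, -20/3, 20/3]; [0, 0, 0, 0, 0, 5, -10]; [0, 0, 0, 0, 0, 0, 6]] (rows listed top to bottom)

image of 1: 0
image of x: 1
image of x^2: 2x - 2/3
image of x^3: 3x^2 - 2x + 1/3
image of x^4: 4x^3 - 4x^2 + (4/3)x - 4/27
image of x^5: 5x^4 - (20/3)x^3 + (10/3)x^2 - (20/27)x + 5/81
image of x^6: 6x^5 - 10x^4 + (20/3)x^3 - (20/9)x^2 + (10/27)x - 2/81
each image's coordinates form column j of the matrix


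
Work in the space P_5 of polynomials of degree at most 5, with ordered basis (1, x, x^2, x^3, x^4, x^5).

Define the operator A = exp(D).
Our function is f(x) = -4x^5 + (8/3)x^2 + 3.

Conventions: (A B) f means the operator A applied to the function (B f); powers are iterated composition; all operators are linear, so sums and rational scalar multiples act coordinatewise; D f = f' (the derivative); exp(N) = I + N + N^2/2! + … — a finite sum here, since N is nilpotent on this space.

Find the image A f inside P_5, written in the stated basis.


the result is g(x) = -4x^5 - 20x^4 - 40x^3 - (112/3)x^2 - (44/3)x + 5/3

order-1 term: -20x^4 + (16/3)x
order-2 term: -40x^3 + 8/3
order-3 term: -40x^2
order-4 term: -20x
order-5 term: -4
the series for exp(D) f terminates at order 5
exp(D) f = -4x^5 - 20x^4 - 40x^3 - (112/3)x^2 - (44/3)x + 5/3


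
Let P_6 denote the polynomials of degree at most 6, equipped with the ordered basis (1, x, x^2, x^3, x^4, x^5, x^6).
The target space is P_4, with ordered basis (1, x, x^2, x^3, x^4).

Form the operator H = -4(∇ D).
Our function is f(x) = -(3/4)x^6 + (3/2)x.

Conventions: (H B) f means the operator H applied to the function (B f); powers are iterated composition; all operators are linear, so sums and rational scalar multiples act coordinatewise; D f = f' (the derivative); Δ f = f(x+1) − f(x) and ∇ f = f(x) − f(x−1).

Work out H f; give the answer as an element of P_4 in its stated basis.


D f = -(9/2)x^5 + 3/2
∇ D f = -(45/2)x^4 + 45x^3 - 45x^2 + (45/2)x - 9/2
(-4(∇ D)) f = 90x^4 - 180x^3 + 180x^2 - 90x + 18

the image equals g(x) = 90x^4 - 180x^3 + 180x^2 - 90x + 18


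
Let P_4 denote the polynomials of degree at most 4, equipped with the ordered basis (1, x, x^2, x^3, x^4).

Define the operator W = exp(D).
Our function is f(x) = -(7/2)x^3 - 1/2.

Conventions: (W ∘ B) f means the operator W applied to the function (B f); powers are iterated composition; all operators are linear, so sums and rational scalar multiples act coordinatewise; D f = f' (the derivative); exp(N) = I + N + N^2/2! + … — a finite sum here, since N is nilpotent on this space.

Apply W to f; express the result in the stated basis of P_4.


order-1 term: -(21/2)x^2
order-2 term: -(21/2)x
order-3 term: -7/2
the series for exp(D) f terminates at order 3
exp(D) f = -(7/2)x^3 - (21/2)x^2 - (21/2)x - 4

g(x) = -(7/2)x^3 - (21/2)x^2 - (21/2)x - 4


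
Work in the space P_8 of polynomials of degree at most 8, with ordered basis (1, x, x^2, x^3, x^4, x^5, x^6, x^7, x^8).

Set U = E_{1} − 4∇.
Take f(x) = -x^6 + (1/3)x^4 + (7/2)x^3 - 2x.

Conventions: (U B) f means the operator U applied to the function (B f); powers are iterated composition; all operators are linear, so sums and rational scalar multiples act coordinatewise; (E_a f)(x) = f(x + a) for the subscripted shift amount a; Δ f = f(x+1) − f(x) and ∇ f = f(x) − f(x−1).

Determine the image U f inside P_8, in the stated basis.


E_{1} f = -x^6 - 6x^5 - (44/3)x^4 - (91/6)x^3 - (5/2)x^2 + (23/6)x + 5/6
∇ f = -6x^5 + 15x^4 - (56/3)x^3 + (47/2)x^2 - (91/6)x + 13/6
(-4∇) f = 24x^5 - 60x^4 + (224/3)x^3 - 94x^2 + (182/3)x - 26/3
(E_{1} − 4∇) f = -x^6 + 18x^5 - (224/3)x^4 + (119/2)x^3 - (193/2)x^2 + (129/2)x - 47/6

the result is g(x) = -x^6 + 18x^5 - (224/3)x^4 + (119/2)x^3 - (193/2)x^2 + (129/2)x - 47/6


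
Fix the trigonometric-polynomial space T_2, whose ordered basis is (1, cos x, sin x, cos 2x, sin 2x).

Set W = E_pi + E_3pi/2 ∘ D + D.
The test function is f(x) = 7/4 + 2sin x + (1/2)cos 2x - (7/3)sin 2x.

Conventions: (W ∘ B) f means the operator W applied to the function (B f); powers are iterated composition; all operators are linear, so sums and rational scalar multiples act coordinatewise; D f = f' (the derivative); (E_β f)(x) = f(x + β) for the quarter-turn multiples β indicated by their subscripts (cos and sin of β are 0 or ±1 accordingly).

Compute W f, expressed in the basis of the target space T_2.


the image equals g(x) = 7/4 + 2cos x + (1/2)cos 2x - (7/3)sin 2x

E_pi f = 7/4 - 2sin x + (1/2)cos 2x - (7/3)sin 2x
D f = 2cos x - (14/3)cos 2x - sin 2x
E_3pi/2 D f = 2sin x + (14/3)cos 2x + sin 2x
D f = 2cos x - (14/3)cos 2x - sin 2x
(E_pi + E_3pi/2 ∘ D + D) f = 7/4 + 2cos x + (1/2)cos 2x - (7/3)sin 2x


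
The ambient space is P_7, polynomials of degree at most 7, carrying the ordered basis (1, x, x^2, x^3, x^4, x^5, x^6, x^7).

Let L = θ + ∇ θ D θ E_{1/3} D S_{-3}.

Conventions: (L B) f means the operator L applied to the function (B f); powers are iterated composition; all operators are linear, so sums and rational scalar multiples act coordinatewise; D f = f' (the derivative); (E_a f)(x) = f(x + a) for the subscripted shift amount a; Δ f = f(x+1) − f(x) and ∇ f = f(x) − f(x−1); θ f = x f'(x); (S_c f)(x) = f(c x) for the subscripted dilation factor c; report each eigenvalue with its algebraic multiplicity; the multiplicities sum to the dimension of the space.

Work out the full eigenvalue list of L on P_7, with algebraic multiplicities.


λ = 0 (multiplicity 1), λ = 1 (multiplicity 1), λ = 2 (multiplicity 1), λ = 3 (multiplicity 1), λ = 4 (multiplicity 1), λ = 5 (multiplicity 1), λ = 6 (multiplicity 1), λ = 7 (multiplicity 1)

image of 1: 0
image of x: x
image of x^2: 2x^2
image of x^3: 3x^3 - 324
image of x^4: 4x^4 + 11664x - 4536
image of x^5: 5x^5 - 174960x^2 + 116640x - 32400
image of x^6: 6x^6 + 1749600x^3 - 1574640x^2 + 874800x - 168480
image of x^7: 7x^7 - 13778100x^4 + 15309000x^3 - 12859560x^2 + 4796820x - 725760
the matrix is upper triangular; its diagonal is (0, 1, 2, 3, 4, 5, 6, 7)
for a triangular matrix the eigenvalues are the diagonal entries, with algebraic multiplicity their repetition count


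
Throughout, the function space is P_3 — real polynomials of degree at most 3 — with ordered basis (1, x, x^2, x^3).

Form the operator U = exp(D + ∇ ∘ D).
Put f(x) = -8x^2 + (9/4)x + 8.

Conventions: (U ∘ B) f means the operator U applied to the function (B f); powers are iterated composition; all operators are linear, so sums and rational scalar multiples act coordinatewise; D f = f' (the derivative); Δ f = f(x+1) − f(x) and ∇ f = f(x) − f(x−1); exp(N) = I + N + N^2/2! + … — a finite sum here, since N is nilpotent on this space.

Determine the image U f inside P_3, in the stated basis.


the result is g(x) = -8x^2 - (55/4)x - 55/4

order-1 term: -16x - 55/4
order-2 term: -8
the series for exp(D + ∇ ∘ D) f terminates at order 2
exp(D + ∇ ∘ D) f = -8x^2 - (55/4)x - 55/4


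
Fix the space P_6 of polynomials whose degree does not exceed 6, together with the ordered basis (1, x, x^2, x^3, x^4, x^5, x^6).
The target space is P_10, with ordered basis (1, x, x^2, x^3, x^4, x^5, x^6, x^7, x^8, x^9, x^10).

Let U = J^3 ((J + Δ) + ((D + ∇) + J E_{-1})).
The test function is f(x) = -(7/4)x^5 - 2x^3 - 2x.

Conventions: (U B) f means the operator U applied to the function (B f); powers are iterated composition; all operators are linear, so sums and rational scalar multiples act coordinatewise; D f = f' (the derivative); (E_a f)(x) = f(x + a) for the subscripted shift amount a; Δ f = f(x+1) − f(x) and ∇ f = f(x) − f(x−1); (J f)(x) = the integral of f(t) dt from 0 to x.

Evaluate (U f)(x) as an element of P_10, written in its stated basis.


J f = -(7/24)x^6 - (1/2)x^4 - x^2
Δ f = -(35/4)x^4 - (35/2)x^3 - (47/2)x^2 - (59/4)x - 23/4
(J + Δ) f = -(7/24)x^6 - (37/4)x^4 - (35/2)x^3 - (49/2)x^2 - (59/4)x - 23/4
D f = -(35/4)x^4 - 6x^2 - 2
∇ f = -(35/4)x^4 + (35/2)x^3 - (47/2)x^2 + (59/4)x - 23/4
(D + ∇) f = -(35/2)x^4 + (35/2)x^3 - (59/2)x^2 + (59/4)x - 31/4
E_{-1} f = -(7/4)x^5 + (35/4)x^4 - (39/2)x^3 + (47/2)x^2 - (67/4)x + 23/4
J E_{-1} f = -(7/24)x^6 + (7/4)x^5 - (39/8)x^4 + (47/6)x^3 - (67/8)x^2 + (23/4)x
((D + ∇) + J E_{-1}) f = -(7/24)x^6 + (7/4)x^5 - (179/8)x^4 + (76/3)x^3 - (303/8)x^2 + (41/2)x - 31/4
((J + Δ) + ((D + ∇) + J E_{-1})) f = -(7/12)x^6 + (7/4)x^5 - (253/8)x^4 + (47/6)x^3 - (499/8)x^2 + (23/4)x - 27/2
J ((J + Δ) + ((D + ∇) + J E_{-1})) f = -(1/12)x^7 + (7/24)x^6 - (253/40)x^5 + (47/24)x^4 - (499/24)x^3 + (23/8)x^2 - (27/2)x
J J ((J + Δ) + ((D + ∇) + J E_{-1})) f = -(1/96)x^8 + (1/24)x^7 - (253/240)x^6 + (47/120)x^5 - (499/96)x^4 + (23/24)x^3 - (27/4)x^2
J J J ((J + Δ) + ((D + ∇) + J E_{-1})) f = -(1/864)x^9 + (1/192)x^8 - (253/1680)x^7 + (47/720)x^6 - (499/480)x^5 + (23/96)x^4 - (9/4)x^3

the result is g(x) = -(1/864)x^9 + (1/192)x^8 - (253/1680)x^7 + (47/720)x^6 - (499/480)x^5 + (23/96)x^4 - (9/4)x^3


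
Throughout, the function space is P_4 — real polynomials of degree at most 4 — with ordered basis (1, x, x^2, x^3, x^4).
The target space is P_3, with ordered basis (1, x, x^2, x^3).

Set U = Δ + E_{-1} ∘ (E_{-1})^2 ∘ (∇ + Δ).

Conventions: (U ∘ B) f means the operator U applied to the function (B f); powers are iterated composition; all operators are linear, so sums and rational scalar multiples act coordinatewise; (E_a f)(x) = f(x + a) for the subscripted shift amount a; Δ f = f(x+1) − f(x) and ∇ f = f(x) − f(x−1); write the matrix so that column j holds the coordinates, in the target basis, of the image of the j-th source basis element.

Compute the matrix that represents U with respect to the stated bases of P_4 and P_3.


the matrix is [[0, 3, -11, 57, -239]; [0, 0, 6, -33, 228]; [0, 0, 0, 9, -66]; [0, 0, 0, 0, 12]] (rows listed top to bottom)

image of 1: 0
image of x: 3
image of x^2: 6x - 11
image of x^3: 9x^2 - 33x + 57
image of x^4: 12x^3 - 66x^2 + 228x - 239
each image's coordinates form column j of the matrix


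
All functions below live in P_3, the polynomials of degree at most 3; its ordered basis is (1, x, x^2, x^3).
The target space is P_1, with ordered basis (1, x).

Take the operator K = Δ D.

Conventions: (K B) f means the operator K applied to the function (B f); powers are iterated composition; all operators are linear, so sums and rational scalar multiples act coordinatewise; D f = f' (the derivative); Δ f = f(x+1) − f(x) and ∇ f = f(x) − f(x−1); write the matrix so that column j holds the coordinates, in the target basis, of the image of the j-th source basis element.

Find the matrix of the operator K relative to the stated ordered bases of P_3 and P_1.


image of 1: 0
image of x: 0
image of x^2: 2
image of x^3: 6x + 3
each image's coordinates form column j of the matrix

the matrix is [[0, 0, 2, 3]; [0, 0, 0, 6]] (rows listed top to bottom)


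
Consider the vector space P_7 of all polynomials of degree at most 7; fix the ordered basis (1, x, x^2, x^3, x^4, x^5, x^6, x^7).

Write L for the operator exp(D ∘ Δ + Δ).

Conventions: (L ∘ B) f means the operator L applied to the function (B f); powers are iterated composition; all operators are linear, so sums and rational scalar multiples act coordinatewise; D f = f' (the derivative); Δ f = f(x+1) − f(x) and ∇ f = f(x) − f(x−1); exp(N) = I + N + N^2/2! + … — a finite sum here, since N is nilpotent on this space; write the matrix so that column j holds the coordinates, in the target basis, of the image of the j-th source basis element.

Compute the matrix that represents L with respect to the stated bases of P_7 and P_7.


the matrix is [[1, 1, 4, 14, 67, 357, 2159, 14415]; [0, 1, 2, 12, 56, 335, 2142, 15113]; [0, 0, 1, 3, 24, 140, 1005, 7497]; [0, 0, 0, 1, 4, 40, 280, 2345]; [0, 0, 0, 0, 1, 5, 60, 490]; [0, 0, 0, 0, 0, 1, 6, 84]; [0, 0, 0, 0, 0, 0, 1, 7]; [0, 0, 0, 0, 0, 0, 0, 1]] (rows listed top to bottom)

image of 1: 1
image of x: x + 1
image of x^2: x^2 + 2x + 4
image of x^3: x^3 + 3x^2 + 12x + 14
image of x^4: x^4 + 4x^3 + 24x^2 + 56x + 67
image of x^5: x^5 + 5x^4 + 40x^3 + 140x^2 + 335x + 357
image of x^6: x^6 + 6x^5 + 60x^4 + 280x^3 + 1005x^2 + 2142x + 2159
image of x^7: x^7 + 7x^6 + 84x^5 + 490x^4 + 2345x^3 + 7497x^2 + 15113x + 14415
each image's coordinates form column j of the matrix


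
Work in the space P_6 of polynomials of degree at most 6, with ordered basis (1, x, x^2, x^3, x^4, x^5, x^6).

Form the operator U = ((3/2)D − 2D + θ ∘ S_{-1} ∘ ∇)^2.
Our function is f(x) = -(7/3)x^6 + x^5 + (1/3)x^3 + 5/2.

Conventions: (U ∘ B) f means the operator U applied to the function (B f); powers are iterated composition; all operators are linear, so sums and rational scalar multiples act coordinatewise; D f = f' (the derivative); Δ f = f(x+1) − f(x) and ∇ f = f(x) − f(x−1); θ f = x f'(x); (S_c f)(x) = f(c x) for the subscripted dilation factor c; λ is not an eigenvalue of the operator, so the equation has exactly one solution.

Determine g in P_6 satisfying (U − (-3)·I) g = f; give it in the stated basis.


the image equals g(x) = -(7/9)x^6 + (1/3)x^5 - (2695/18)x^4 - (104/9)x^3 - (57425/18)x^2 - (3158/9)x + 182635/108

write g with unknown coordinates in the stated basis and equate coefficients in (U − (-3)·I) g = f
solving from the highest basis element down gives g = -(7/9)x^6 + (1/3)x^5 - (2695/18)x^4 - (104/9)x^3 - (57425/18)x^2 - (3158/9)x + 182635/108
check: U g = (2695/6)x^4 + 35x^3 + (57425/6)x^2 + (3158/3)x - 182545/36
so U g − (-3)·g = -(7/3)x^6 + x^5 + (1/3)x^3 + 5/2 = f ✓


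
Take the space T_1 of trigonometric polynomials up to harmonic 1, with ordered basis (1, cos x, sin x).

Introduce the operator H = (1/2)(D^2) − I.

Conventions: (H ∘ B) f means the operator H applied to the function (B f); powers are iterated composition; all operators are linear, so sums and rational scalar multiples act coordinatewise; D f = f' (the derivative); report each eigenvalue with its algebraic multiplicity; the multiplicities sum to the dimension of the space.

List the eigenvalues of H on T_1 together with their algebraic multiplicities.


image of 1: -1
image of cos x: -(3/2)cos x
image of sin x: -(3/2)sin x
the matrix is diagonal; its diagonal is (-1, -3/2, -3/2)
for a triangular matrix the eigenvalues are the diagonal entries, with algebraic multiplicity their repetition count

λ = -3/2 (multiplicity 2), λ = -1 (multiplicity 1)


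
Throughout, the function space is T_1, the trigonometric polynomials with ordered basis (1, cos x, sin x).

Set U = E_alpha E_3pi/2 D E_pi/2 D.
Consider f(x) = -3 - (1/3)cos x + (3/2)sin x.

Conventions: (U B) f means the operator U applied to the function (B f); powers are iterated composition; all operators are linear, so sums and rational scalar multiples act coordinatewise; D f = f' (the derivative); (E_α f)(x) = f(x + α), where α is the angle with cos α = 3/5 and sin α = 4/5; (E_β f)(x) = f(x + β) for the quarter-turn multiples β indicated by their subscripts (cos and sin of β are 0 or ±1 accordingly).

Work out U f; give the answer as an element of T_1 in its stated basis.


D f = (3/2)cos x + (1/3)sin x
E_pi/2 D f = (1/3)cos x - (3/2)sin x
D (E_pi/2 D) f = -(3/2)cos x - (1/3)sin x
E_3pi/2 D (E_pi/2 D) f = (1/3)cos x - (3/2)sin x
E_alpha E_3pi/2 D (E_pi/2 D) f = -cos x - (7/6)sin x

the image equals g(x) = -cos x - (7/6)sin x


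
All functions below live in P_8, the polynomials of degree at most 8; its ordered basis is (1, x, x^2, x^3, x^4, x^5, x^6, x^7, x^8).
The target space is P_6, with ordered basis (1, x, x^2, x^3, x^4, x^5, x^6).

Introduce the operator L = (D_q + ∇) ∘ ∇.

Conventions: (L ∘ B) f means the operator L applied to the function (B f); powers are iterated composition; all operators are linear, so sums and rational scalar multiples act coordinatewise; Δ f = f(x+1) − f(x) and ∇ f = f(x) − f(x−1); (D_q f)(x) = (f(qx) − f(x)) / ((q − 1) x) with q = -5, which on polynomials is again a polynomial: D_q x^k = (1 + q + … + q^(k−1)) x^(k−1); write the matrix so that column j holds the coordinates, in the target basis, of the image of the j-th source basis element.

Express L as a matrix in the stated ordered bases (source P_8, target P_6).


image of 1: 0
image of x: 0
image of x^2: 4
image of x^3: -6x - 9
image of x^4: 96x^2 + 18
image of x^5: -500x^3 - 270x^2 + 30x - 35
image of x^6: 3156x^4 + 1440x^3 + 630x^2 - 120x + 68
image of x^7: -18186x^5 - 11151x^4 - 3150x^3 - 1365x^2 + 350x - 133
image of x^8: 104224x^6 + 72576x^5 + 30156x^4 + 5600x^3 + 2912x^2 - 896x + 262
each image's coordinates form column j of the matrix

the matrix is [[0, 0, 4, -9, 18, -35, 68, -133, 262]; [0, 0, 0, -6, 0, 30, -120, 350, -896]; [0, 0, 0, 0, 96, -270, 630, -1365, 2912]; [0, 0, 0, 0, 0, -500, 1440, -3150, 5600]; [0, 0, 0, 0, 0, 0, 3156, -11151, 30156]; [0, 0, 0, 0, 0, 0, 0, -18186, 72576]; [0, 0, 0, 0, 0, 0, 0, 0, 104224]] (rows listed top to bottom)


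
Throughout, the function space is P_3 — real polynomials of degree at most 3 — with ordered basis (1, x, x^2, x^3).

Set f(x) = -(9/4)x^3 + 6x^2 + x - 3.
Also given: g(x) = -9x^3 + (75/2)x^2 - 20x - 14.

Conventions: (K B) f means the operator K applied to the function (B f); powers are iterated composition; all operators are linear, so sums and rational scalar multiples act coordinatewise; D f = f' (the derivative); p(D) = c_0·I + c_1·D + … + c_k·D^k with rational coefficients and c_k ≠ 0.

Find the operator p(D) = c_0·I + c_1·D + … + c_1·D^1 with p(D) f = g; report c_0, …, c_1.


c_0 = 4, c_1 = -2

D^0 f = -(9/4)x^3 + 6x^2 + x - 3
D^1 f = -(27/4)x^2 + 12x + 1
matching coefficients of g against c_0 f + c_1 Df + … from the top degree down determines the c_i
solution: c_0 = 4, c_1 = -2


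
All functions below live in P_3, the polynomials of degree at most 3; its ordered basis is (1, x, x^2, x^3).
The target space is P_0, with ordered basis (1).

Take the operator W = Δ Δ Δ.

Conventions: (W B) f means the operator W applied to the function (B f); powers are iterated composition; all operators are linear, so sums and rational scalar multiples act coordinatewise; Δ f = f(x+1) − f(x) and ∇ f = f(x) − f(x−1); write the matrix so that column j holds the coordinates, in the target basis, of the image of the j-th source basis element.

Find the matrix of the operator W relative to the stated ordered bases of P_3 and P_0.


the matrix is [[0, 0, 0, 6]] (rows listed top to bottom)

image of 1: 0
image of x: 0
image of x^2: 0
image of x^3: 6
each image's coordinates form column j of the matrix


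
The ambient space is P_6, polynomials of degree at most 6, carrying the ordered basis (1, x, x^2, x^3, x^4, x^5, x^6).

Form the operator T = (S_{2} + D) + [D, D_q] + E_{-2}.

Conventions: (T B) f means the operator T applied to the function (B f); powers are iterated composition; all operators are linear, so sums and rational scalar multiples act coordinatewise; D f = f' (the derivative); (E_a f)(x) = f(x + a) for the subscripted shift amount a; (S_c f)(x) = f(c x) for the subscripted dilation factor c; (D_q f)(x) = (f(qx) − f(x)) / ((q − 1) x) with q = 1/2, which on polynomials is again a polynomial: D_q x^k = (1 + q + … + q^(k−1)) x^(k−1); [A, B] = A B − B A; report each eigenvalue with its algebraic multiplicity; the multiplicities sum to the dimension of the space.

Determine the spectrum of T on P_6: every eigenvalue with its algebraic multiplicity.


λ = 2 (multiplicity 1), λ = 3 (multiplicity 1), λ = 5 (multiplicity 1), λ = 9 (multiplicity 1), λ = 17 (multiplicity 1), λ = 33 (multiplicity 1), λ = 65 (multiplicity 1)

image of 1: 2
image of x: 3x - 1
image of x^2: 5x^2 - 2x + 7/2
image of x^3: 9x^3 - 3x^2 + 11x - 8
image of x^4: 17x^4 - 4x^3 + (181/8)x^2 - 32x + 16
image of x^5: 33x^5 - 5x^4 + (307/8)x^3 - 80x^2 + 80x - 32
image of x^6: 65x^6 - 6x^5 + (1863/32)x^4 - 160x^3 + 240x^2 - 192x + 64
the matrix is upper triangular; its diagonal is (2, 3, 5, 9, 17, 33, 65)
for a triangular matrix the eigenvalues are the diagonal entries, with algebraic multiplicity their repetition count


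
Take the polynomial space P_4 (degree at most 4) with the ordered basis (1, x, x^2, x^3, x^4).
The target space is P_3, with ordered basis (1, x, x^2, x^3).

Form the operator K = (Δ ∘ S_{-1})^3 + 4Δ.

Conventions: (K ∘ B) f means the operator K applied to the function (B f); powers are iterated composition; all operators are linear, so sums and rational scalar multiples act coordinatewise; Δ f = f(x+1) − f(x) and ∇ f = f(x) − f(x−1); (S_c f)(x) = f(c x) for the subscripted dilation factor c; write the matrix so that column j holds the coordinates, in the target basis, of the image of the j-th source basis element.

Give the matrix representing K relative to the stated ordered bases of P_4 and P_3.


image of 1: 0
image of x: 4
image of x^2: 8x + 4
image of x^3: 12x^2 + 12x + 10
image of x^4: 16x^3 + 24x^2 - 8x - 8
each image's coordinates form column j of the matrix

the matrix is [[0, 4, 4, 10, -8]; [0, 0, 8, 12, -8]; [0, 0, 0, 12, 24]; [0, 0, 0, 0, 16]] (rows listed top to bottom)


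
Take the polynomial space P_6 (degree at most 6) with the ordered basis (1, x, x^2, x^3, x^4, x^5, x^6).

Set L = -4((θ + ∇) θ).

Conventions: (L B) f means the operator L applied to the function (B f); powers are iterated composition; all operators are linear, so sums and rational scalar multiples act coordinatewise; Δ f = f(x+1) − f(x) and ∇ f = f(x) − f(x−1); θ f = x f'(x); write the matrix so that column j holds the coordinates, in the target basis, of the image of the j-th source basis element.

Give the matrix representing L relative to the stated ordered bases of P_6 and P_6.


the matrix is [[0, -4, 8, -12, 16, -20, 24]; [0, -4, -16, 36, -64, 100, -144]; [0, 0, -16, -36, 96, -200, 360]; [0, 0, 0, -36, -64, 200, -480]; [0, 0, 0, 0, -64, -100, 360]; [0, 0, 0, 0, 0, -100, -144]; [0, 0, 0, 0, 0, 0, -144]] (rows listed top to bottom)

image of 1: 0
image of x: -4x - 4
image of x^2: -16x^2 - 16x + 8
image of x^3: -36x^3 - 36x^2 + 36x - 12
image of x^4: -64x^4 - 64x^3 + 96x^2 - 64x + 16
image of x^5: -100x^5 - 100x^4 + 200x^3 - 200x^2 + 100x - 20
image of x^6: -144x^6 - 144x^5 + 360x^4 - 480x^3 + 360x^2 - 144x + 24
each image's coordinates form column j of the matrix


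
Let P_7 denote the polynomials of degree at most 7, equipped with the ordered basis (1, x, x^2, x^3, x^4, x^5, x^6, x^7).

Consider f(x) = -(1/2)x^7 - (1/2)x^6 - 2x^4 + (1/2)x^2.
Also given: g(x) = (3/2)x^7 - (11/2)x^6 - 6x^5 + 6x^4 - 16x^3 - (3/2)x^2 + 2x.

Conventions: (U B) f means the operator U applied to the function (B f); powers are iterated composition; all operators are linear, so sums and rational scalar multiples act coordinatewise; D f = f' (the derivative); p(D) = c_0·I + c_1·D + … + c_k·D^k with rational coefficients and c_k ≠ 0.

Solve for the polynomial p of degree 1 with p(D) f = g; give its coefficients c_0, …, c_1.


D^0 f = -(1/2)x^7 - (1/2)x^6 - 2x^4 + (1/2)x^2
D^1 f = -(7/2)x^6 - 3x^5 - 8x^3 + x
matching coefficients of g against c_0 f + c_1 Df + … from the top degree down determines the c_i
solution: c_0 = -3, c_1 = 2

p(D) = -3·I + 2·D, i.e. c_0 = -3, c_1 = 2


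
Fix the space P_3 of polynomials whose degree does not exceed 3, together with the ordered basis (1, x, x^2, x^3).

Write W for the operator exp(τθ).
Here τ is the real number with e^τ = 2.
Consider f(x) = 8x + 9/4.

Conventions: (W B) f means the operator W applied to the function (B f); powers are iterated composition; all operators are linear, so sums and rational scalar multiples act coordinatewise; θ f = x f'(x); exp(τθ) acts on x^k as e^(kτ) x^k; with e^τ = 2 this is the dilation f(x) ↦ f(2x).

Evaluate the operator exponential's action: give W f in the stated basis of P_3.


the result is g(x) = 16x + 9/4

exp(τθ) x^k = e^(kτ) x^k; with e^τ = 2 this sends x^k to 2^k x^k
x ↦ 2 x
applying this coordinatewise to f: exp(τθ) f = 16x + 9/4


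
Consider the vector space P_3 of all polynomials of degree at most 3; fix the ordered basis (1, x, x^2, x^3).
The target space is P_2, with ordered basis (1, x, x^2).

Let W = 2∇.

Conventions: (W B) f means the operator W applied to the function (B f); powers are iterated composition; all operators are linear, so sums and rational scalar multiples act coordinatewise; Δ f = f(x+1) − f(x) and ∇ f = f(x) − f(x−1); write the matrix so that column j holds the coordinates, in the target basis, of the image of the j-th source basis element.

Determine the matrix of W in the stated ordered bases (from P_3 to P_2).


the matrix is [[0, 2, -2, 2]; [0, 0, 4, -6]; [0, 0, 0, 6]] (rows listed top to bottom)

image of 1: 0
image of x: 2
image of x^2: 4x - 2
image of x^3: 6x^2 - 6x + 2
each image's coordinates form column j of the matrix


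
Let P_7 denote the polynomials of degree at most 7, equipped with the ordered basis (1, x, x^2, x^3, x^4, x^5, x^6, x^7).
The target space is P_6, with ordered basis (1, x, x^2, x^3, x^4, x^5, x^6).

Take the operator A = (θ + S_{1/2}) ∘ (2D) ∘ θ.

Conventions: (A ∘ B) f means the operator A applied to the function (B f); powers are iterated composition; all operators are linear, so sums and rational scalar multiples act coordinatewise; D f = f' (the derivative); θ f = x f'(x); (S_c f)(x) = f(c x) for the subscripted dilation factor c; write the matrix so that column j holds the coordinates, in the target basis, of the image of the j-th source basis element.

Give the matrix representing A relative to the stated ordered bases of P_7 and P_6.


image of 1: 0
image of x: 2
image of x^2: 12x
image of x^3: (81/2)x^2
image of x^4: 100x^3
image of x^5: (1625/8)x^4
image of x^6: (1449/4)x^5
image of x^7: (18865/32)x^6
each image's coordinates form column j of the matrix

the matrix is [[0, 2, 0, 0, 0, 0, 0, 0]; [0, 0, 12, 0, 0, 0, 0, 0]; [0, 0, 0, 81/2, 0, 0, 0, 0]; [0, 0, 0, 0, 100, 0, 0, 0]; [0, 0, 0, 0, 0, 1625/8, 0, 0]; [0, 0, 0, 0, 0, 0, 1449/4, 0]; [0, 0, 0, 0, 0, 0, 0, 18865/32]] (rows listed top to bottom)


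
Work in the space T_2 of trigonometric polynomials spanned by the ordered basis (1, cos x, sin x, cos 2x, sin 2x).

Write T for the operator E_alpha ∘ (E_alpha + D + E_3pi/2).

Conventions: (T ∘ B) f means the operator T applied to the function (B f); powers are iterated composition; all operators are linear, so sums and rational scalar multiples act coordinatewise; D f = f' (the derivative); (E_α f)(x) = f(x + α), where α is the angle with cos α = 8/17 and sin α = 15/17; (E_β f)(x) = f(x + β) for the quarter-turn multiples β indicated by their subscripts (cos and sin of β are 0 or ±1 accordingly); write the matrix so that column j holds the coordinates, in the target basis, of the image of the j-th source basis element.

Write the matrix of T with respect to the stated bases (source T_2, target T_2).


the matrix is [[2, 0, 0, 0, 0]; [0, -161/289, 240/289, 0, 0]; [0, -240/289, -161/289, 0, 0]; [0, 0, 0, -123870/83521, -239698/83521]; [0, 0, 0, 239698/83521, -123870/83521]] (rows listed top to bottom)

image of 1: 2
image of cos x: -(161/289)cos x - (240/289)sin x
image of sin x: (240/289)cos x - (161/289)sin x
image of cos 2x: -(123870/83521)cos 2x + (239698/83521)sin 2x
image of sin 2x: -(239698/83521)cos 2x - (123870/83521)sin 2x
each image's coordinates form column j of the matrix


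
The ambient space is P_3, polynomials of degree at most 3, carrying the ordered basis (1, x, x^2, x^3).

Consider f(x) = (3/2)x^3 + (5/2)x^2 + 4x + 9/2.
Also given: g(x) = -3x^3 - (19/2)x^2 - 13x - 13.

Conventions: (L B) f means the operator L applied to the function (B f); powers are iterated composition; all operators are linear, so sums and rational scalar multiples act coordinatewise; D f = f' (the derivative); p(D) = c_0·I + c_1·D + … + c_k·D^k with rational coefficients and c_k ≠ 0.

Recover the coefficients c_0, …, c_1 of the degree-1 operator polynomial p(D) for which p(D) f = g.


p(D) = -2·I − D, i.e. c_0 = -2, c_1 = -1

D^0 f = (3/2)x^3 + (5/2)x^2 + 4x + 9/2
D^1 f = (9/2)x^2 + 5x + 4
matching coefficients of g against c_0 f + c_1 Df + … from the top degree down determines the c_i
solution: c_0 = -2, c_1 = -1


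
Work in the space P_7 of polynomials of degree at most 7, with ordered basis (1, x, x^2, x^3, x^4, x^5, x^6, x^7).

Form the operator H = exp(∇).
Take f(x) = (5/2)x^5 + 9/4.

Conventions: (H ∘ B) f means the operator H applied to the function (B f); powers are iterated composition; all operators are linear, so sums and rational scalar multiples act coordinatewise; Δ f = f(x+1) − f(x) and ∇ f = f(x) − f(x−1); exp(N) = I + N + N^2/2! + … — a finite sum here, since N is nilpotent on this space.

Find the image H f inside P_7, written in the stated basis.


g(x) = (5/2)x^5 + (25/2)x^4 - 25x^2 + (25/2)x + 29/4

order-1 term: (25/2)x^4 - 25x^3 + 25x^2 - (25/2)x + 5/2
order-2 term: 25x^3 - 75x^2 + (175/2)x - 75/2
order-3 term: 25x^2 - 75x + 125/2
order-4 term: (25/2)x - 25
order-5 term: 5/2
the series for exp(∇) f terminates at order 5
exp(∇) f = (5/2)x^5 + (25/2)x^4 - 25x^2 + (25/2)x + 29/4


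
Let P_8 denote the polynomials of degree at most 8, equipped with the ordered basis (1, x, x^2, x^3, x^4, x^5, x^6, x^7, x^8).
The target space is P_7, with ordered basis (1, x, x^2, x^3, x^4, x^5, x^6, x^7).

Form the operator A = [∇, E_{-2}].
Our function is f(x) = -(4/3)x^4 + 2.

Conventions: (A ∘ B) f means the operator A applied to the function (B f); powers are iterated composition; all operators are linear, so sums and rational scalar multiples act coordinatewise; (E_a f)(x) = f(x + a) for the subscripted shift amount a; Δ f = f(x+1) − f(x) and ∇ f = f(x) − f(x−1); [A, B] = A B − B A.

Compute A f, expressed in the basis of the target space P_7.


the result is g(x) = 0

E_{-2} f = -(4/3)x^4 + (32/3)x^3 - 32x^2 + (128/3)x - 58/3
∇ E_{-2} f = -(16/3)x^3 + 40x^2 - (304/3)x + 260/3
∇ f = -(16/3)x^3 + 8x^2 - (16/3)x + 4/3
E_{-2} ∇ f = -(16/3)x^3 + 40x^2 - (304/3)x + 260/3
[∇, E_{-2}] f = 0


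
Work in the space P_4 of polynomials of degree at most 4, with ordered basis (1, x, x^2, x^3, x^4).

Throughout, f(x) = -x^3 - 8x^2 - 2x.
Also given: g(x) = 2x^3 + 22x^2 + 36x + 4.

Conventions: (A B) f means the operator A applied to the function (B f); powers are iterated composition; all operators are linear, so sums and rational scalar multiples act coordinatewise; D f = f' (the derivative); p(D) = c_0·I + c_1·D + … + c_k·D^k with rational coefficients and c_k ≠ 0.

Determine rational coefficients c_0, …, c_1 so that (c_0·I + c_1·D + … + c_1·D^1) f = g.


p(D) = -2·I − 2·D, i.e. c_0 = -2, c_1 = -2

D^0 f = -x^3 - 8x^2 - 2x
D^1 f = -3x^2 - 16x - 2
matching coefficients of g against c_0 f + c_1 Df + … from the top degree down determines the c_i
solution: c_0 = -2, c_1 = -2


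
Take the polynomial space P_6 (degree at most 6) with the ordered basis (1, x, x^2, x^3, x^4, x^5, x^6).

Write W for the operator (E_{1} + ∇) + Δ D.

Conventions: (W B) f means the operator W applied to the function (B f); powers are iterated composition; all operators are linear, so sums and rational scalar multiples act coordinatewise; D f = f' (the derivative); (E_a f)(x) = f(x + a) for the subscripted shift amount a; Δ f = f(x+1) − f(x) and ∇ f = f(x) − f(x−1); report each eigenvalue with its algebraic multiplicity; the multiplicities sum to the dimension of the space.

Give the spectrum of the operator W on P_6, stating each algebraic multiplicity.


image of 1: 1
image of x: x + 2
image of x^2: x^2 + 4x + 2
image of x^3: x^3 + 6x^2 + 6x + 5
image of x^4: x^4 + 8x^3 + 12x^2 + 20x + 4
image of x^5: x^5 + 10x^4 + 20x^3 + 50x^2 + 20x + 7
image of x^6: x^6 + 12x^5 + 30x^4 + 100x^3 + 60x^2 + 42x + 6
the matrix is upper triangular; its diagonal is (1, 1, 1, 1, 1, 1, 1)
for a triangular matrix the eigenvalues are the diagonal entries, with algebraic multiplicity their repetition count

λ = 1 (multiplicity 7)


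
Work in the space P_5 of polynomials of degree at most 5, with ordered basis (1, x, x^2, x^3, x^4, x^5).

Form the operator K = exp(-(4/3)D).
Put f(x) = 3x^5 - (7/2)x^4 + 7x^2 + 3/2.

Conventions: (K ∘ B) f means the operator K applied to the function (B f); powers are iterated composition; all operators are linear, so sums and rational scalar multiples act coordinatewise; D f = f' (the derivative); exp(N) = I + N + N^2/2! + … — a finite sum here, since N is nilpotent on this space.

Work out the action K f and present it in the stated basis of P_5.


g(x) = 3x^5 - (47/2)x^4 + 72x^3 - (913/9)x^2 + (1672/27)x - 527/54

order-1 term: -20x^4 + (56/3)x^3 - (56/3)x
order-2 term: (160/3)x^3 - (112/3)x^2 + 112/9
order-3 term: -(640/9)x^2 + (896/27)x
order-4 term: (1280/27)x - 896/81
order-5 term: -1024/81
the series for exp(-(4/3)D) f terminates at order 5
exp(-(4/3)D) f = 3x^5 - (47/2)x^4 + 72x^3 - (913/9)x^2 + (1672/27)x - 527/54


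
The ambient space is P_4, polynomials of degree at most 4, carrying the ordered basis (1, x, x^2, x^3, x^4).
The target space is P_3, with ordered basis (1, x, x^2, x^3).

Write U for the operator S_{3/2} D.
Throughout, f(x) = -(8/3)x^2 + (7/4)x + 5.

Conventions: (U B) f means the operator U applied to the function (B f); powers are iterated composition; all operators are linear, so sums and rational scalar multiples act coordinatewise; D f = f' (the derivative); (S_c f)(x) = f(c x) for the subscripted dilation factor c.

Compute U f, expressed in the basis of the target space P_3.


D f = -(16/3)x + 7/4
S_{3/2} D f = -8x + 7/4

the image equals g(x) = -8x + 7/4


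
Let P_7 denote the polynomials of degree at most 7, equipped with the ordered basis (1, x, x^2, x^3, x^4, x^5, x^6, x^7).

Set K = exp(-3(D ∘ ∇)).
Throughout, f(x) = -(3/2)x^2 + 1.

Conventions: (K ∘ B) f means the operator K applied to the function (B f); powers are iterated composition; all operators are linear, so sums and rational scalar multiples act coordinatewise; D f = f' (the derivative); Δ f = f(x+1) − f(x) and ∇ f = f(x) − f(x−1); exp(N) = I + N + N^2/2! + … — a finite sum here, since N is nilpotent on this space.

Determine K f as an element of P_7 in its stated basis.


order-1 term: 9
the series for exp(-3(D ∘ ∇)) f terminates at order 1
exp(-3(D ∘ ∇)) f = -(3/2)x^2 + 10

the image equals g(x) = -(3/2)x^2 + 10


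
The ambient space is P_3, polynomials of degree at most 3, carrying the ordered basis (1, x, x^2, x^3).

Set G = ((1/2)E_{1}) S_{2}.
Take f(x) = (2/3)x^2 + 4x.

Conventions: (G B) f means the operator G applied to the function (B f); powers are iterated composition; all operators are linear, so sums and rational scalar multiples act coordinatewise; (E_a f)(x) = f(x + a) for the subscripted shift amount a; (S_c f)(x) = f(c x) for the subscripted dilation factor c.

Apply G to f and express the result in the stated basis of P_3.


S_{2} f = (8/3)x^2 + 8x
E_{1} S_{2} f = (8/3)x^2 + (40/3)x + 32/3
((1/2)E_{1}) S_{2} f = (4/3)x^2 + (20/3)x + 16/3

the result is g(x) = (4/3)x^2 + (20/3)x + 16/3


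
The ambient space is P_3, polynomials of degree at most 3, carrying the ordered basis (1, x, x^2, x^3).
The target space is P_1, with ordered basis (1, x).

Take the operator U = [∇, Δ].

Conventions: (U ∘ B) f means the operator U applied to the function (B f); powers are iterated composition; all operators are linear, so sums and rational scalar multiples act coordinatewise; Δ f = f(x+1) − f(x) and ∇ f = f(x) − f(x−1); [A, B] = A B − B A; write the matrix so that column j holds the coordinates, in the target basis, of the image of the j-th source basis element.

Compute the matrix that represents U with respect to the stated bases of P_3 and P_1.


image of 1: 0
image of x: 0
image of x^2: 0
image of x^3: 0
each image's coordinates form column j of the matrix

the matrix is [[0, 0, 0, 0]; [0, 0, 0, 0]] (rows listed top to bottom)


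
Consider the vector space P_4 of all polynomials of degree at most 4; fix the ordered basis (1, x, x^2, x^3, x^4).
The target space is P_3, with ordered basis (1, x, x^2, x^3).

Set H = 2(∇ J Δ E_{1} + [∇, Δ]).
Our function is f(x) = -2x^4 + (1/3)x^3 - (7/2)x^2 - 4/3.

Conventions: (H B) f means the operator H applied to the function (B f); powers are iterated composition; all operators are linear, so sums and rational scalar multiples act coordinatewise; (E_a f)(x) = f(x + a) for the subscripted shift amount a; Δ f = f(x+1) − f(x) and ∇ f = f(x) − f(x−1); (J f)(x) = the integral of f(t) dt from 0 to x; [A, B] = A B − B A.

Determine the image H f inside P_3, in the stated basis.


E_{1} f = -2x^4 - (23/3)x^3 - (29/2)x^2 - 14x - 13/2
Δ E_{1} f = -8x^3 - 35x^2 - 60x - 229/6
J Δ E_{1} f = -2x^4 - (35/3)x^3 - 30x^2 - (229/6)x
∇ J Δ E_{1} f = -8x^3 - 23x^2 - 33x - 107/6
Δ f = -8x^3 - 11x^2 - 14x - 31/6
∇ Δ f = -24x^2 + 2x - 11
∇ f = -8x^3 + 13x^2 - 16x + 35/6
Δ ∇ f = -24x^2 + 2x - 11
[∇, Δ] f = 0
(∇ J Δ E_{1} + [∇, Δ]) f = -8x^3 - 23x^2 - 33x - 107/6
(2(∇ J Δ E_{1} + [∇, Δ])) f = -16x^3 - 46x^2 - 66x - 107/3

the image equals g(x) = -16x^3 - 46x^2 - 66x - 107/3
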